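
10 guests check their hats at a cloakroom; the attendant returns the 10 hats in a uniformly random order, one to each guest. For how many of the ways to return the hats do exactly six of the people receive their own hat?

1890

Choose which 6 of the 10 are fixed: C(10,6) = 210.
The remaining 4 must be deranged: !4 = 9.
Total: 210 × 9 = 1890.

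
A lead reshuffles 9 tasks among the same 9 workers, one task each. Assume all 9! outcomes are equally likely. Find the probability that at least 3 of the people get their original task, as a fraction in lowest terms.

29143/362880

Favorable outcomes: Σ_{i≥3} C(9,i)·!(9-i) = 84·265 + 126·44 + 126·9 + 84·2 + 36·1 + 9·0 + 1·1 = 29143.
Total outcomes: 9! = 362880.
Probability = 29143/362880 = 29143/362880.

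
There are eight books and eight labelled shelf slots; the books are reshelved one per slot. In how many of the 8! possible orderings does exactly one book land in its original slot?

Pick the single fixed position: C(8,1) = 8 ways.
The other 7 form a derangement: !7 = 1854.
Total: 8 × 1854 = 14832.

14832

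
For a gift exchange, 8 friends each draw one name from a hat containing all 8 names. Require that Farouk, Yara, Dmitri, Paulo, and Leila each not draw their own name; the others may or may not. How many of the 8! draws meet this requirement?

Inclusion-exclusion on the 5 forbidden self-matches:
Σ_{j=0}^{5} (-1)^j C(5,j)(8-j)!
= C(5,0)·8! - C(5,1)·7! + C(5,2)·6! - C(5,3)·5! + C(5,4)·4! - C(5,5)·3!
= 40320 - 25200 + 7200 - 1200 + 120 - 6
= 21234

21234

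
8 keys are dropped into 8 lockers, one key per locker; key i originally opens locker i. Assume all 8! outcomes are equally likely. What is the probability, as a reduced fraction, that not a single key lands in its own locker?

Favorable outcomes: !8 = 14833.
Total outcomes: 8! = 40320.
Probability = 14833/40320 = 2119/5760.

2119/5760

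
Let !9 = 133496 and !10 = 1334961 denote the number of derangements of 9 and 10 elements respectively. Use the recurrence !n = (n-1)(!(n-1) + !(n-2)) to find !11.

14684570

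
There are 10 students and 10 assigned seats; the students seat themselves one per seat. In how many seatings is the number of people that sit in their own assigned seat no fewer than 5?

Sum C(10,i)·!(10-i) for i = 5..10:
  i=5: C(10,5)·!5 = 252·44 = 11088
  i=6: C(10,6)·!4 = 210·9 = 1890
  i=7: C(10,7)·!3 = 120·2 = 240
  i=8: C(10,8)·!2 = 45·1 = 45
  i=9: C(10,9)·!1 = 10·0 = 0
  i=10: C(10,10)·!0 = 1·1 = 1
Total = 13264.

13264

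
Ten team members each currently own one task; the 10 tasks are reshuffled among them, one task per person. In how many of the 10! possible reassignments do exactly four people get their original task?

Pick the 4 fixed positions: C(10,4) = 210 ways.
The remaining 6 must be deranged: !6 = 265.
Total: 210 × 265 = 55650.

55650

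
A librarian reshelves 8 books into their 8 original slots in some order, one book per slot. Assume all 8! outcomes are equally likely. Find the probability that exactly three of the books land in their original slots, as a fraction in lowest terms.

11/180

Favorable outcomes: C(8,3)·!5 = 56·44 = 2464.
Total outcomes: 8! = 40320.
Probability = 2464/40320 = 11/180.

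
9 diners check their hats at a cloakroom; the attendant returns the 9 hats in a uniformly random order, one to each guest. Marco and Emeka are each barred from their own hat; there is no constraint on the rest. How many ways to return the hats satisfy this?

287280

Let A_j be the event that the j-th constrained one is fixed. By inclusion-exclusion over the 2 events:
Σ_{j=0}^{2} (-1)^j C(2,j)(9-j)!
= C(2,0)·9! - C(2,1)·8! + C(2,2)·7!
= 362880 - 80640 + 5040
= 287280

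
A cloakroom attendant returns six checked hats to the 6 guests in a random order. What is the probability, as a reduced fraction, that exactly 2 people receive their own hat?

Favorable outcomes: C(6,2)·!4 = 15·9 = 135.
Total outcomes: 6! = 720.
Probability = 135/720 = 3/16.

3/16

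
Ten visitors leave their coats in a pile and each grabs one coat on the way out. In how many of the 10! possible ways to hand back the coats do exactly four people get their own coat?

Choose which 4 of the 10 are fixed: C(10,4) = 210.
The other 6 form a derangement: !6 = 265.
Total: 210 × 265 = 55650.

55650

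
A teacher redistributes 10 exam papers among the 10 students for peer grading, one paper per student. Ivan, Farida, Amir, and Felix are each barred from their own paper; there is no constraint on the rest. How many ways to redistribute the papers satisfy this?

2399760

Inclusion-exclusion on the 4 forbidden self-matches:
Σ_{j=0}^{4} (-1)^j C(4,j)(10-j)!
= C(4,0)·10! - C(4,1)·9! + C(4,2)·8! - C(4,3)·7! + C(4,4)·6!
= 3628800 - 1451520 + 241920 - 20160 + 720
= 2399760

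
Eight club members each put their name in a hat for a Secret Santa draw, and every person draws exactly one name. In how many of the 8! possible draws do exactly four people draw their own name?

Pick the 4 fixed positions: C(8,4) = 70 ways.
The other 4 form a derangement: !4 = 9.
Total: 70 × 9 = 630.

630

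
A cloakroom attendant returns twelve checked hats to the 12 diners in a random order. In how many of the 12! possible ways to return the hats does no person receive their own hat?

176214841

The subfactorial !12 = [12!/e] (nearest integer).
12! = 479001600, and 479001600/e ≈ 176214840.93, so !12 = 176214841.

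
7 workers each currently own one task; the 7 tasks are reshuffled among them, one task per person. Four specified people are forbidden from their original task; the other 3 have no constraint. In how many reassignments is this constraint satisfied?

Let A_j be the event that the j-th constrained one is fixed. By inclusion-exclusion over the 4 events:
Σ_{j=0}^{4} (-1)^j C(4,j)(7-j)!
= C(4,0)·7! - C(4,1)·6! + C(4,2)·5! - C(4,3)·4! + C(4,4)·3!
= 5040 - 2880 + 720 - 96 + 6
= 2790

2790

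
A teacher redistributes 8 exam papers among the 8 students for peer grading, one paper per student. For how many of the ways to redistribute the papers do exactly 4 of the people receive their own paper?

Pick the 4 fixed positions: C(8,4) = 70 ways.
The other 4 form a derangement: !4 = 9.
Total: 70 × 9 = 630.

630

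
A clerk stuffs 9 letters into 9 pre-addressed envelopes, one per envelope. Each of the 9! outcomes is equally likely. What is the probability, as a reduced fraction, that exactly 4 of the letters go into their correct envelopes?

Favorable outcomes: C(9,4)·!5 = 126·44 = 5544.
Total outcomes: 9! = 362880.
Probability = 5544/362880 = 11/720.

11/720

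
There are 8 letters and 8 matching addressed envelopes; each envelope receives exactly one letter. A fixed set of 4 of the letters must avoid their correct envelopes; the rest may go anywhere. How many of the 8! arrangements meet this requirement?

Let A_j be the event that the j-th constrained one is fixed. By inclusion-exclusion over the 4 events:
Σ_{j=0}^{4} (-1)^j C(4,j)(8-j)!
= C(4,0)·8! - C(4,1)·7! + C(4,2)·6! - C(4,3)·5! + C(4,4)·4!
= 40320 - 20160 + 4320 - 480 + 24
= 24024

24024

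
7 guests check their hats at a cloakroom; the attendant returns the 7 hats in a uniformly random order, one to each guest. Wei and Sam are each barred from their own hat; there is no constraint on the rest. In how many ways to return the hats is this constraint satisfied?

3720

Let A_j be the event that the j-th constrained one is fixed. By inclusion-exclusion over the 2 events:
Σ_{j=0}^{2} (-1)^j C(2,j)(7-j)!
= C(2,0)·7! - C(2,1)·6! + C(2,2)·5!
= 5040 - 1440 + 120
= 3720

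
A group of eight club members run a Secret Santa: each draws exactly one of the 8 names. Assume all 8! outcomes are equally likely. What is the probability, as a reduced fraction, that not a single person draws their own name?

Favorable outcomes: !8 = 14833.
Total outcomes: 8! = 40320.
Probability = 14833/40320 = 2119/5760.

2119/5760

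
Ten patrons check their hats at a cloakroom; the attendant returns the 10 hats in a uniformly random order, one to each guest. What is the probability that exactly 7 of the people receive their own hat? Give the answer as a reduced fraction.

Favorable outcomes: C(10,7)·!3 = 120·2 = 240.
Total outcomes: 10! = 3628800.
Probability = 240/3628800 = 1/15120.

1/15120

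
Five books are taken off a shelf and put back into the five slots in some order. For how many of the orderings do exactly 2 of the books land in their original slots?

20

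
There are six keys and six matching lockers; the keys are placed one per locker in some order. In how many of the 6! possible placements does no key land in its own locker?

Recurrence: !6 = 6·!5 + (-1)^6.
!6 = 6·44 + 1 = 265

265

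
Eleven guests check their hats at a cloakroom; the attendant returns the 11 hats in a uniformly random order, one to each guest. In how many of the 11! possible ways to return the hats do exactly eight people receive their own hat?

330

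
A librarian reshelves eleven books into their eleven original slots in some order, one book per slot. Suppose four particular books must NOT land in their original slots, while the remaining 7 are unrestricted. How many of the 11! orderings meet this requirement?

27422640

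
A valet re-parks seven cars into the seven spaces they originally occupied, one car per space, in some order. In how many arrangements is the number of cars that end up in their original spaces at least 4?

92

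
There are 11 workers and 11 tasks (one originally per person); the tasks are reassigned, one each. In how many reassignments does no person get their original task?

14684570

The subfactorial !11 = [11!/e] (nearest integer).
11! = 39916800, and 39916800/e ≈ 14684570.08, so !11 = 14684570.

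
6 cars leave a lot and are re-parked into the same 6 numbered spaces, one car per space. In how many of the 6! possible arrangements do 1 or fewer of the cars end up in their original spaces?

529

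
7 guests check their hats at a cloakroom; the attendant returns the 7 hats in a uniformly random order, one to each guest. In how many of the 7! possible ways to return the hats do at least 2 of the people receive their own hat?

1331

Sum C(7,i)·!(7-i) for i = 2..7:
  i=2: C(7,2)·!5 = 21·44 = 924
  i=3: C(7,3)·!4 = 35·9 = 315
  i=4: C(7,4)·!3 = 35·2 = 70
  i=5: C(7,5)·!2 = 21·1 = 21
  i=6: C(7,6)·!1 = 7·0 = 0
  i=7: C(7,7)·!0 = 1·1 = 1
Total = 1331.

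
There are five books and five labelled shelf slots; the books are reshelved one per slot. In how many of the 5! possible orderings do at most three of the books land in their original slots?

# with exactly i fixed is C(5,i)·!(5-i); sum over i=0..3:
  i=0: C(5,0)·!5 = 1·44 = 44
  i=1: C(5,1)·!4 = 5·9 = 45
  i=2: C(5,2)·!3 = 10·2 = 20
  i=3: C(5,3)·!2 = 10·1 = 10
Total = 119.

119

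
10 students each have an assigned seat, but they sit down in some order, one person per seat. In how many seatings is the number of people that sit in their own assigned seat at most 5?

Sum C(10,i)·!(10-i) for i = 0..5:
  i=0: C(10,0)·!10 = 1·1334961 = 1334961
  i=1: C(10,1)·!9 = 10·133496 = 1334960
  i=2: C(10,2)·!8 = 45·14833 = 667485
  i=3: C(10,3)·!7 = 120·1854 = 222480
  i=4: C(10,4)·!6 = 210·265 = 55650
  i=5: C(10,5)·!5 = 252·44 = 11088
Total = 3626624.

3626624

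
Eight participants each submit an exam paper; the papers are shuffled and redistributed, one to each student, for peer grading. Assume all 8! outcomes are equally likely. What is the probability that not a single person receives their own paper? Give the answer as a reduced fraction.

Favorable outcomes: !8 = 14833.
Total outcomes: 8! = 40320.
Probability = 14833/40320 = 2119/5760.

2119/5760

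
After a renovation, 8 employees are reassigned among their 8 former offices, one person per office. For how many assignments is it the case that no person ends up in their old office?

14833

Use !n = n·!(n-1) + (-1)^n.
!8 = 8·1854 + 1 = 14833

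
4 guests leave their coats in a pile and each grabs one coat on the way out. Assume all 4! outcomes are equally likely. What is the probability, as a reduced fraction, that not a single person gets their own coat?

3/8

Favorable outcomes: !4 = 9.
Total outcomes: 4! = 24.
Probability = 9/24 = 3/8.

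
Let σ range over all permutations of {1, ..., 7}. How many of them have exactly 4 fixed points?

Choose which 4 of the 7 are fixed: C(7,4) = 35.
The other 3 form a derangement: !3 = 2.
Total: 35 × 2 = 70.

70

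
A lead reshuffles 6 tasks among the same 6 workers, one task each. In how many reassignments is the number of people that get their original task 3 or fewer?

Sum C(6,i)·!(6-i) for i = 0..3:
  i=0: C(6,0)·!6 = 1·265 = 265
  i=1: C(6,1)·!5 = 6·44 = 264
  i=2: C(6,2)·!4 = 15·9 = 135
  i=3: C(6,3)·!3 = 20·2 = 40
Total = 704.

704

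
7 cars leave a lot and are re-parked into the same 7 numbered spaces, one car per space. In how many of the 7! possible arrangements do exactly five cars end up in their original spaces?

Choose which 5 of the 7 are fixed: C(7,5) = 21.
The other 2 form a derangement: !2 = 1.
Total: 21 × 1 = 21.

21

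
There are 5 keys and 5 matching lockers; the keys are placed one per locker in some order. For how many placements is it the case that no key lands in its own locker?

44

By inclusion-exclusion, !5 = Σ (-1)^k · 5!/k! for k=0..5
= 5! - 5!/1! + 5!/2! - 5!/3! + 5!/4! - 5!/5!
= 120 - 120 + 60 - 20 + 5 - 1
= 44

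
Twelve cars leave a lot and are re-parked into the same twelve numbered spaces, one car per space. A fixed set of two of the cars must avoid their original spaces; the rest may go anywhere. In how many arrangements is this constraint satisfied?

Inclusion-exclusion on the 2 forbidden self-matches:
Σ_{j=0}^{2} (-1)^j C(2,j)(12-j)!
= C(2,0)·12! - C(2,1)·11! + C(2,2)·10!
= 479001600 - 79833600 + 3628800
= 402796800

402796800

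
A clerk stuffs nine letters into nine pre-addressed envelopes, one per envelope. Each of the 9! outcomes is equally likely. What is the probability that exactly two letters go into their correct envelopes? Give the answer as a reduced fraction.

103/560

Favorable outcomes: C(9,2)·!7 = 36·1854 = 66744.
Total outcomes: 9! = 362880.
Probability = 66744/362880 = 103/560.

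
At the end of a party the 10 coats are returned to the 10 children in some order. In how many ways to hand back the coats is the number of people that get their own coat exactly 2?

667485

Choose which 2 of the 10 are fixed: C(10,2) = 45.
The other 8 form a derangement: !8 = 14833.
Total: 45 × 14833 = 667485.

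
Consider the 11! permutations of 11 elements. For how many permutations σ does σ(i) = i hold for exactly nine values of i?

Choose which 9 of the 11 are fixed: C(11,9) = 55.
The remaining 2 must be deranged: !2 = 1.
Total: 55 × 1 = 55.

55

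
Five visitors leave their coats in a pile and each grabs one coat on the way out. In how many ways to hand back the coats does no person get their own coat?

!5 is the nearest integer to 5!/e.
5! = 120, and 120/e ≈ 44.15, so !5 = 44.

44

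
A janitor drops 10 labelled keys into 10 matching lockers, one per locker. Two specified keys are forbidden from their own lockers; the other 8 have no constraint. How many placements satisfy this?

Let A_j be the event that the j-th constrained one is fixed. By inclusion-exclusion over the 2 events:
Σ_{j=0}^{2} (-1)^j C(2,j)(10-j)!
= C(2,0)·10! - C(2,1)·9! + C(2,2)·8!
= 3628800 - 725760 + 40320
= 2943360

2943360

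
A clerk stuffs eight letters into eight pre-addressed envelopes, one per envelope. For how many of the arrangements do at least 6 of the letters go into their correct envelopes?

29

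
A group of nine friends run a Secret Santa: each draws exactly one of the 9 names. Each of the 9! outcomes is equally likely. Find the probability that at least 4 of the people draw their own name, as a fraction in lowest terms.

Favorable outcomes: Σ_{i≥4} C(9,i)·!(9-i) = 126·44 + 126·9 + 84·2 + 36·1 + 9·0 + 1·1 = 6883.
Total outcomes: 9! = 362880.
Probability = 6883/362880 = 6883/362880.

6883/362880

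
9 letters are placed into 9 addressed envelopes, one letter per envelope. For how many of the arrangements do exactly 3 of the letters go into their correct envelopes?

22260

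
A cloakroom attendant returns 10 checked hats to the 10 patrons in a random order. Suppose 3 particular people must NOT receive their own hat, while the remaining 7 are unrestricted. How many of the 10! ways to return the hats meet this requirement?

2656080

Inclusion-exclusion on the 3 forbidden self-matches:
Σ_{j=0}^{3} (-1)^j C(3,j)(10-j)!
= C(3,0)·10! - C(3,1)·9! + C(3,2)·8! - C(3,3)·7!
= 3628800 - 1088640 + 120960 - 5040
= 2656080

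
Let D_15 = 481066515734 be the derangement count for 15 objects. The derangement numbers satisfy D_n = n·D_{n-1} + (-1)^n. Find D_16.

7697064251745

D_16 = 16·481066515734 + 1 = 7697064251745.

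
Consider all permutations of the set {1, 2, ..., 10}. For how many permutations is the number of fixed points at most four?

3615536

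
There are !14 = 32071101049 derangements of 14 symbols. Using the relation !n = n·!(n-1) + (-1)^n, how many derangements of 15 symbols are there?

!15 = 15·32071101049 - 1 = 481066515734.

481066515734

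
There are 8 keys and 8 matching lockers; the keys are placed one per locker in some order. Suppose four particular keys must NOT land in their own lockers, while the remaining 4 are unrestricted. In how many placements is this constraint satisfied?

Inclusion-exclusion on the 4 forbidden self-matches:
Σ_{j=0}^{4} (-1)^j C(4,j)(8-j)!
= C(4,0)·8! - C(4,1)·7! + C(4,2)·6! - C(4,3)·5! + C(4,4)·4!
= 40320 - 20160 + 4320 - 480 + 24
= 24024

24024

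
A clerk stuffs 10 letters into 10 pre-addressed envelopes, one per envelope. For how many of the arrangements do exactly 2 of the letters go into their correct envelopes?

Pick the 2 fixed positions: C(10,2) = 45 ways.
The remaining 8 must be deranged: !8 = 14833.
Total: 45 × 14833 = 667485.

667485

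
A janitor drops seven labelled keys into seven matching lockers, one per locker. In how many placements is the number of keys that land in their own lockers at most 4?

5018

Sum C(7,i)·!(7-i) for i = 0..4:
  i=0: C(7,0)·!7 = 1·1854 = 1854
  i=1: C(7,1)·!6 = 7·265 = 1855
  i=2: C(7,2)·!5 = 21·44 = 924
  i=3: C(7,3)·!4 = 35·9 = 315
  i=4: C(7,4)·!3 = 35·2 = 70
Total = 5018.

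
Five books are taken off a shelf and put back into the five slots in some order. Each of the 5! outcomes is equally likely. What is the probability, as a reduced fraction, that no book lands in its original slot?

Favorable outcomes: !5 = 44.
Total outcomes: 5! = 120.
Probability = 44/120 = 11/30.

11/30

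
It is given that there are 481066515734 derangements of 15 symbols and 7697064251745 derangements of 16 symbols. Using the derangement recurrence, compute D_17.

D_17 = (17-1)·(D_16 + D_15) = 16·(7697064251745 + 481066515734) = 16·8178130767479 = 130850092279664.

130850092279664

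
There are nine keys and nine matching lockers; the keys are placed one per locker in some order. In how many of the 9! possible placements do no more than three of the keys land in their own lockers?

# with exactly i fixed is C(9,i)·!(9-i); sum over i=0..3:
  i=0: C(9,0)·!9 = 1·133496 = 133496
  i=1: C(9,1)·!8 = 9·14833 = 133497
  i=2: C(9,2)·!7 = 36·1854 = 66744
  i=3: C(9,3)·!6 = 84·265 = 22260
Total = 355997.

355997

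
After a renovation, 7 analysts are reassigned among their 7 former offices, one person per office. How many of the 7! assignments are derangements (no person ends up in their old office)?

!7 is the nearest integer to 7!/e.
7! = 5040, and 5040/e ≈ 1854.11, so !7 = 1854.

1854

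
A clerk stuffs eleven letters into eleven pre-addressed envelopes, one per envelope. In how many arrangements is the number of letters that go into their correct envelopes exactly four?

611820

Choose which 4 of the 11 are fixed: C(11,4) = 330.
The other 7 form a derangement: !7 = 1854.
Total: 330 × 1854 = 611820.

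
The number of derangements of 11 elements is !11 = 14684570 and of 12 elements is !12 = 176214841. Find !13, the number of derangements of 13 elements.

2290792932

!13 = (13-1)·(!12 + !11) = 12·(176214841 + 14684570) = 12·190899411 = 2290792932.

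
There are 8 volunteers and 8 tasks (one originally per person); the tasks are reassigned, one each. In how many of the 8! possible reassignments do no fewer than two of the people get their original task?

# with exactly i fixed is C(8,i)·!(8-i); sum over i=2..8:
  i=2: C(8,2)·!6 = 28·265 = 7420
  i=3: C(8,3)·!5 = 56·44 = 2464
  i=4: C(8,4)·!4 = 70·9 = 630
  i=5: C(8,5)·!3 = 56·2 = 112
  i=6: C(8,6)·!2 = 28·1 = 28
  i=7: C(8,7)·!1 = 8·0 = 0
  i=8: C(8,8)·!0 = 1·1 = 1
Total = 10655.

10655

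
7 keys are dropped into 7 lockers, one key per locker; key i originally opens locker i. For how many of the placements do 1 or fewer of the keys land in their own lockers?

# with exactly i fixed is C(7,i)·!(7-i); sum over i=0..1:
  i=0: C(7,0)·!7 = 1·1854 = 1854
  i=1: C(7,1)·!6 = 7·265 = 1855
Total = 3709.

3709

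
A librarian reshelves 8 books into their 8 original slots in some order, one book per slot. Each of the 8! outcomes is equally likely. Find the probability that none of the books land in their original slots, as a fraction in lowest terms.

2119/5760

Favorable outcomes: !8 = 14833.
Total outcomes: 8! = 40320.
Probability = 14833/40320 = 2119/5760.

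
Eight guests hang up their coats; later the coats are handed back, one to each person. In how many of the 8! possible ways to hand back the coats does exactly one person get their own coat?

14832

Pick the single fixed position: C(8,1) = 8 ways.
The remaining 7 must be deranged: !7 = 1854.
Total: 8 × 1854 = 14832.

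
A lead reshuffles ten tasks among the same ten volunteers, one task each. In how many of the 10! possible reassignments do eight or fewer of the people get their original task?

# with exactly i fixed is C(10,i)·!(10-i); sum over i=0..8:
  i=0: C(10,0)·!10 = 1·1334961 = 1334961
  i=1: C(10,1)·!9 = 10·133496 = 1334960
  i=2: C(10,2)·!8 = 45·14833 = 667485
  i=3: C(10,3)·!7 = 120·1854 = 222480
  i=4: C(10,4)·!6 = 210·265 = 55650
  i=5: C(10,5)·!5 = 252·44 = 11088
  i=6: C(10,6)·!4 = 210·9 = 1890
  i=7: C(10,7)·!3 = 120·2 = 240
  i=8: C(10,8)·!2 = 45·1 = 45
Total = 3628799.

3628799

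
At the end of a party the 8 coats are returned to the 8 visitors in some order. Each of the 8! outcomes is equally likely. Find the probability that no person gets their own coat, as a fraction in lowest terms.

Favorable outcomes: !8 = 14833.
Total outcomes: 8! = 40320.
Probability = 14833/40320 = 2119/5760.

2119/5760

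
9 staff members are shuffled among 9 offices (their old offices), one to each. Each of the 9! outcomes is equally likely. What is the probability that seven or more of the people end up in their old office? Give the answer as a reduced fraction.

37/362880

Favorable outcomes: Σ_{i≥7} C(9,i)·!(9-i) = 36·1 + 9·0 + 1·1 = 37.
Total outcomes: 9! = 362880.
Probability = 37/362880 = 37/362880.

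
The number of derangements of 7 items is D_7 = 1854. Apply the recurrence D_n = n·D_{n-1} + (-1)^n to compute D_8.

14833

D_8 = 8·1854 + 1 = 14833.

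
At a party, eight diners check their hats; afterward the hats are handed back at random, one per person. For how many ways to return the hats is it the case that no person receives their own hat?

Use !n = n·!(n-1) + (-1)^n.
!8 = 8·1854 + 1 = 14833

14833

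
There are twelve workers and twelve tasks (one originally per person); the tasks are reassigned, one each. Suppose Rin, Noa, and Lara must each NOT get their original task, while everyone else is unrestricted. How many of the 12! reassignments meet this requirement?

369774720

Inclusion-exclusion on the 3 forbidden self-matches:
Σ_{j=0}^{3} (-1)^j C(3,j)(12-j)!
= C(3,0)·12! - C(3,1)·11! + C(3,2)·10! - C(3,3)·9!
= 479001600 - 119750400 + 10886400 - 362880
= 369774720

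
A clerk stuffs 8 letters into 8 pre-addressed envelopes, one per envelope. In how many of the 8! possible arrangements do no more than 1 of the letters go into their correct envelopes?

29665

Sum C(8,i)·!(8-i) for i = 0..1:
  i=0: C(8,0)·!8 = 1·14833 = 14833
  i=1: C(8,1)·!7 = 8·1854 = 14832
Total = 29665.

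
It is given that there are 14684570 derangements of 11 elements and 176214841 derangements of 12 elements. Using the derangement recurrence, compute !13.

!13 = (13-1)·(!12 + !11) = 12·(176214841 + 14684570) = 12·190899411 = 2290792932.

2290792932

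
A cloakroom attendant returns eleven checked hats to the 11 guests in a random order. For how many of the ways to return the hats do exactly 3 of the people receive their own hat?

2447445

Choose which 3 of the 11 are fixed: C(11,3) = 165.
The remaining 8 must be deranged: !8 = 14833.
Total: 165 × 14833 = 2447445.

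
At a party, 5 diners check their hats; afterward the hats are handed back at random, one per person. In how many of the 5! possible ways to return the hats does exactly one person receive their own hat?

Pick the single fixed position: C(5,1) = 5 ways.
The other 4 form a derangement: !4 = 9.
Total: 5 × 9 = 45.

45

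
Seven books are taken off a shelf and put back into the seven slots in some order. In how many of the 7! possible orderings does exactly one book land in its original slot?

Pick the single fixed position: C(7,1) = 7 ways.
The remaining 6 must be deranged: !6 = 265.
Total: 7 × 265 = 1855.

1855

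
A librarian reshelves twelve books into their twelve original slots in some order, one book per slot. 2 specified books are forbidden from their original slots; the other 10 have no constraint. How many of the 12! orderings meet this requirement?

Inclusion-exclusion on the 2 forbidden self-matches:
Σ_{j=0}^{2} (-1)^j C(2,j)(12-j)!
= C(2,0)·12! - C(2,1)·11! + C(2,2)·10!
= 479001600 - 79833600 + 3628800
= 402796800

402796800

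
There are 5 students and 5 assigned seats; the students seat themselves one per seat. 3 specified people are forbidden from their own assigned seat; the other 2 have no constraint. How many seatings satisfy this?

Inclusion-exclusion on the 3 forbidden self-matches:
Σ_{j=0}^{3} (-1)^j C(3,j)(5-j)!
= C(3,0)·5! - C(3,1)·4! + C(3,2)·3! - C(3,3)·2!
= 120 - 72 + 18 - 2
= 64

64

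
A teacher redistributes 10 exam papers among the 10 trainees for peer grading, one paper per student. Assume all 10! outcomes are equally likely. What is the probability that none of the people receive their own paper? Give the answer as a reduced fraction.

Favorable outcomes: !10 = 1334961.
Total outcomes: 10! = 3628800.
Probability = 1334961/3628800 = 16481/44800.

16481/44800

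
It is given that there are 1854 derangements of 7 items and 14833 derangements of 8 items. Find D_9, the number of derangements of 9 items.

133496

D_9 = (9-1)·(D_8 + D_7) = 8·(14833 + 1854) = 8·16687 = 133496.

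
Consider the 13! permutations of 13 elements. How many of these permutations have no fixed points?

2290792932

!13 is the nearest integer to 13!/e.
13! = 6227020800, and 6227020800/e ≈ 2290792932.07, so !13 = 2290792932.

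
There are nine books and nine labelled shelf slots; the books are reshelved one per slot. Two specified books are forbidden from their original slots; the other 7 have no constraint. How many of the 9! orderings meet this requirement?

287280

Inclusion-exclusion on the 2 forbidden self-matches:
Σ_{j=0}^{2} (-1)^j C(2,j)(9-j)!
= C(2,0)·9! - C(2,1)·8! + C(2,2)·7!
= 362880 - 80640 + 5040
= 287280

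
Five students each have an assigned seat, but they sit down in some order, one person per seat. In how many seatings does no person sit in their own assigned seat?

44

Use !n = n·!(n-1) + (-1)^n.
!5 = 5·9 - 1 = 44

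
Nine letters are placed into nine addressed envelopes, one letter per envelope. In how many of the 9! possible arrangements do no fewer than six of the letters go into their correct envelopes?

# with exactly i fixed is C(9,i)·!(9-i); sum over i=6..9:
  i=6: C(9,6)·!3 = 84·2 = 168
  i=7: C(9,7)·!2 = 36·1 = 36
  i=8: C(9,8)·!1 = 9·0 = 0
  i=9: C(9,9)·!0 = 1·1 = 1
Total = 205.

205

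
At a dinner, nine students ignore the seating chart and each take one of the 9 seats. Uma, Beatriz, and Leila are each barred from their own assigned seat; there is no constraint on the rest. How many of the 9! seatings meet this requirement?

Let A_j be the event that the j-th constrained one is fixed. By inclusion-exclusion over the 3 events:
Σ_{j=0}^{3} (-1)^j C(3,j)(9-j)!
= C(3,0)·9! - C(3,1)·8! + C(3,2)·7! - C(3,3)·6!
= 362880 - 120960 + 15120 - 720
= 256320

256320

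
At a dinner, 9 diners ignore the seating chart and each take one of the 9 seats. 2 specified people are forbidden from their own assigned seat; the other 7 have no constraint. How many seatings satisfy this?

287280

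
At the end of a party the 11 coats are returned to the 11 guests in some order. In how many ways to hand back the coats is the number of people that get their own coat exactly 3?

2447445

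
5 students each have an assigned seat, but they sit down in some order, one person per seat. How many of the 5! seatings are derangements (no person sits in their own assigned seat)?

By inclusion-exclusion, !5 = Σ (-1)^k · 5!/k! for k=0..5
= 5! - 5!/1! + 5!/2! - 5!/3! + 5!/4! - 5!/5!
= 120 - 120 + 60 - 20 + 5 - 1
= 44

44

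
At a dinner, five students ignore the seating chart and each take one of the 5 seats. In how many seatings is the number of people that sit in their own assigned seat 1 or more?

Sum C(5,i)·!(5-i) for i = 1..5:
  i=1: C(5,1)·!4 = 5·9 = 45
  i=2: C(5,2)·!3 = 10·2 = 20
  i=3: C(5,3)·!2 = 10·1 = 10
  i=4: C(5,4)·!1 = 5·0 = 0
  i=5: C(5,5)·!0 = 1·1 = 1
Total = 76.

76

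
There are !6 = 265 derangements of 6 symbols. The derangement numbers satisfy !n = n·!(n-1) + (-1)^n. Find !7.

1854

!7 = 7·265 - 1 = 1854.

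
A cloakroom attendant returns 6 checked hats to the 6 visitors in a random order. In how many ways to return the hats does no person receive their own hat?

265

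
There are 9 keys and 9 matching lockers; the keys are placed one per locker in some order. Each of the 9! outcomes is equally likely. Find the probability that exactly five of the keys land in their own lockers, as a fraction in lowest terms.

1/320

Favorable outcomes: C(9,5)·!4 = 126·9 = 1134.
Total outcomes: 9! = 362880.
Probability = 1134/362880 = 1/320.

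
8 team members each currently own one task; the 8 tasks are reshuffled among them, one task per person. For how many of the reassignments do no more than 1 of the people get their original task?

29665

# with exactly i fixed is C(8,i)·!(8-i); sum over i=0..1:
  i=0: C(8,0)·!8 = 1·14833 = 14833
  i=1: C(8,1)·!7 = 8·1854 = 14832
Total = 29665.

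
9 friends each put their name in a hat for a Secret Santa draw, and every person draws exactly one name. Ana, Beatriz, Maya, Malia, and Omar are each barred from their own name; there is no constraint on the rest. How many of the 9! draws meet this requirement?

205056

Inclusion-exclusion on the 5 forbidden self-matches:
Σ_{j=0}^{5} (-1)^j C(5,j)(9-j)!
= C(5,0)·9! - C(5,1)·8! + C(5,2)·7! - C(5,3)·6! + C(5,4)·5! - C(5,5)·4!
= 362880 - 201600 + 50400 - 7200 + 600 - 24
= 205056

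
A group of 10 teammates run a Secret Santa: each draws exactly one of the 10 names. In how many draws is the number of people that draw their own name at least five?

13264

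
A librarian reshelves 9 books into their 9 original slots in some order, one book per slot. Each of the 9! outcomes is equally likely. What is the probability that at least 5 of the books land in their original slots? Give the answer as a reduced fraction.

1339/362880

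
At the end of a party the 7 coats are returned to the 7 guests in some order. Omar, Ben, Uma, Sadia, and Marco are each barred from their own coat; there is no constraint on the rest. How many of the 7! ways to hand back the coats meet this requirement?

2428

Inclusion-exclusion on the 5 forbidden self-matches:
Σ_{j=0}^{5} (-1)^j C(5,j)(7-j)!
= C(5,0)·7! - C(5,1)·6! + C(5,2)·5! - C(5,3)·4! + C(5,4)·3! - C(5,5)·2!
= 5040 - 3600 + 1200 - 240 + 30 - 2
= 2428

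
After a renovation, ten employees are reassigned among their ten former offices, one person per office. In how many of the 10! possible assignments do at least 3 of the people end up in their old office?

291394

Sum C(10,i)·!(10-i) for i = 3..10:
  i=3: C(10,3)·!7 = 120·1854 = 222480
  i=4: C(10,4)·!6 = 210·265 = 55650
  i=5: C(10,5)·!5 = 252·44 = 11088
  i=6: C(10,6)·!4 = 210·9 = 1890
  i=7: C(10,7)·!3 = 120·2 = 240
  i=8: C(10,8)·!2 = 45·1 = 45
  i=9: C(10,9)·!1 = 10·0 = 0
  i=10: C(10,10)·!0 = 1·1 = 1
Total = 291394.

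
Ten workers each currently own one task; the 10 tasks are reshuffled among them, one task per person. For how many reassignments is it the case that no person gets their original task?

1334961

The subfactorial !10 = [10!/e] (nearest integer).
10! = 3628800, and 3628800/e ≈ 1334960.92, so !10 = 1334961.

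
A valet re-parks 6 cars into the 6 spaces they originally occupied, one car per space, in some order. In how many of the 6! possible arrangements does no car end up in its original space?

The subfactorial !6 = [6!/e] (nearest integer).
6! = 720, and 720/e ≈ 264.87, so !6 = 265.

265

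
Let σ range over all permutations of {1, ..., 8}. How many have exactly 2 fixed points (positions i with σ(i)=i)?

7420

Pick the 2 fixed positions: C(8,2) = 28 ways.
The other 6 form a derangement: !6 = 265.
Total: 28 × 265 = 7420.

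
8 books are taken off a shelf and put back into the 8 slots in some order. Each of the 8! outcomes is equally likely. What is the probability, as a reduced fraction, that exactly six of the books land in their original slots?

1/1440

Favorable outcomes: C(8,6)·!2 = 28·1 = 28.
Total outcomes: 8! = 40320.
Probability = 28/40320 = 1/1440.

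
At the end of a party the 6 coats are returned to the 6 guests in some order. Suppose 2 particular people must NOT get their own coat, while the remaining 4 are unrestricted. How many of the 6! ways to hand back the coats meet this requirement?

504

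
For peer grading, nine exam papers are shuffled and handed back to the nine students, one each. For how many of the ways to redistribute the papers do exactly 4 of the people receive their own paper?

Choose which 4 of the 9 are fixed: C(9,4) = 126.
The other 5 form a derangement: !5 = 44.
Total: 126 × 44 = 5544.

5544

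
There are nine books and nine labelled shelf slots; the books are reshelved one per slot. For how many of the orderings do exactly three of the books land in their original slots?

22260

Pick the 3 fixed positions: C(9,3) = 84 ways.
The other 6 form a derangement: !6 = 265.
Total: 84 × 265 = 22260.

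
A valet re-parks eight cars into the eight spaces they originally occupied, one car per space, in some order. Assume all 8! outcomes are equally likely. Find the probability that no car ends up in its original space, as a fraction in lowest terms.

Favorable outcomes: !8 = 14833.
Total outcomes: 8! = 40320.
Probability = 14833/40320 = 2119/5760.

2119/5760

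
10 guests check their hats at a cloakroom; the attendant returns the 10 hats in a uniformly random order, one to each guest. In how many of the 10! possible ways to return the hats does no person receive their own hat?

Recurrence: !10 = 9·(!9 + !8).
!10 = 9·(133496 + 14833) = 9·148329 = 1334961

1334961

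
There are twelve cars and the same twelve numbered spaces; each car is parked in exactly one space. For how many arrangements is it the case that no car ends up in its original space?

176214841

!12 = 12! · Σ_{k=0}^{12} (-1)^k/k!
= 12! - 12!/1! + 12!/2! - 12!/3! + 12!/4! - 12!/5! + 12!/6! - 12!/7! + 12!/8! - 12!/9! + 12!/10! - 12!/11! + 12!/12!
= 479001600 - 479001600 + 239500800 - 79833600 + 19958400 - 3991680 + 665280 - 95040 + 11880 - 1320 + 132 - 12 + 1
= 176214841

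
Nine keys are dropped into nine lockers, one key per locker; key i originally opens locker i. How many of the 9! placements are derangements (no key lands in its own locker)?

133496

!9 = 9! · Σ_{k=0}^{9} (-1)^k/k!
= 9! - 9!/1! + 9!/2! - 9!/3! + 9!/4! - 9!/5! + 9!/6! - 9!/7! + 9!/8! - 9!/9!
= 362880 - 362880 + 181440 - 60480 + 15120 - 3024 + 504 - 72 + 9 - 1
= 133496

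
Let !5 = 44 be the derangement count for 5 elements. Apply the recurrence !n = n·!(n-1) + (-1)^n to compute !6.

265

!6 = 6·44 + 1 = 265.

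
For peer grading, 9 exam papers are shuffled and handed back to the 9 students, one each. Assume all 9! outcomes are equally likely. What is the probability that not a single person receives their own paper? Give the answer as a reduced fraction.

Favorable outcomes: !9 = 133496.
Total outcomes: 9! = 362880.
Probability = 133496/362880 = 16687/45360.

16687/45360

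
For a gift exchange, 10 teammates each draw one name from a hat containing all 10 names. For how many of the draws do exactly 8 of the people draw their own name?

Pick the 8 fixed positions: C(10,8) = 45 ways.
The other 2 form a derangement: !2 = 1.
Total: 45 × 1 = 45.

45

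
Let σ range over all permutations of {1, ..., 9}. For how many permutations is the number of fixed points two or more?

# with exactly i fixed is C(9,i)·!(9-i); sum over i=2..9:
  i=2: C(9,2)·!7 = 36·1854 = 66744
  i=3: C(9,3)·!6 = 84·265 = 22260
  i=4: C(9,4)·!5 = 126·44 = 5544
  i=5: C(9,5)·!4 = 126·9 = 1134
  i=6: C(9,6)·!3 = 84·2 = 168
  i=7: C(9,7)·!2 = 36·1 = 36
  i=8: C(9,8)·!1 = 9·0 = 0
  i=9: C(9,9)·!0 = 1·1 = 1
Total = 95887.

95887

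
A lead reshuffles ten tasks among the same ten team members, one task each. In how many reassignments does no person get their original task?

1334961

Recurrence: !10 = 10·!9 + (-1)^10.
!10 = 10·133496 + 1 = 1334961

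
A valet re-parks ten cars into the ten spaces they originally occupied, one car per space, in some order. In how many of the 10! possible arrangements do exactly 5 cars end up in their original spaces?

Choose which 5 of the 10 are fixed: C(10,5) = 252.
The other 5 form a derangement: !5 = 44.
Total: 252 × 44 = 11088.

11088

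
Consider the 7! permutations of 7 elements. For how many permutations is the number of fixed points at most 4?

5018

# with exactly i fixed is C(7,i)·!(7-i); sum over i=0..4:
  i=0: C(7,0)·!7 = 1·1854 = 1854
  i=1: C(7,1)·!6 = 7·265 = 1855
  i=2: C(7,2)·!5 = 21·44 = 924
  i=3: C(7,3)·!4 = 35·9 = 315
  i=4: C(7,4)·!3 = 35·2 = 70
Total = 5018.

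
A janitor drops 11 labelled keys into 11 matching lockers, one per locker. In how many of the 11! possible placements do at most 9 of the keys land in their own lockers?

# with exactly i fixed is C(11,i)·!(11-i); sum over i=0..9:
  i=0: C(11,0)·!11 = 1·14684570 = 14684570
  i=1: C(11,1)·!10 = 11·1334961 = 14684571
  i=2: C(11,2)·!9 = 55·133496 = 7342280
  i=3: C(11,3)·!8 = 165·14833 = 2447445
  i=4: C(11,4)·!7 = 330·1854 = 611820
  i=5: C(11,5)·!6 = 462·265 = 122430
  i=6: C(11,6)·!5 = 462·44 = 20328
  i=7: C(11,7)·!4 = 330·9 = 2970
  i=8: C(11,8)·!3 = 165·2 = 330
  i=9: C(11,9)·!2 = 55·1 = 55
Total = 39916799.

39916799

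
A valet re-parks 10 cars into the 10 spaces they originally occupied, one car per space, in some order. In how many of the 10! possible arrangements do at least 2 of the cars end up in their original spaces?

# with exactly i fixed is C(10,i)·!(10-i); sum over i=2..10:
  i=2: C(10,2)·!8 = 45·14833 = 667485
  i=3: C(10,3)·!7 = 120·1854 = 222480
  i=4: C(10,4)·!6 = 210·265 = 55650
  i=5: C(10,5)·!5 = 252·44 = 11088
  i=6: C(10,6)·!4 = 210·9 = 1890
  i=7: C(10,7)·!3 = 120·2 = 240
  i=8: C(10,8)·!2 = 45·1 = 45
  i=9: C(10,9)·!1 = 10·0 = 0
  i=10: C(10,10)·!0 = 1·1 = 1
Total = 958879.

958879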